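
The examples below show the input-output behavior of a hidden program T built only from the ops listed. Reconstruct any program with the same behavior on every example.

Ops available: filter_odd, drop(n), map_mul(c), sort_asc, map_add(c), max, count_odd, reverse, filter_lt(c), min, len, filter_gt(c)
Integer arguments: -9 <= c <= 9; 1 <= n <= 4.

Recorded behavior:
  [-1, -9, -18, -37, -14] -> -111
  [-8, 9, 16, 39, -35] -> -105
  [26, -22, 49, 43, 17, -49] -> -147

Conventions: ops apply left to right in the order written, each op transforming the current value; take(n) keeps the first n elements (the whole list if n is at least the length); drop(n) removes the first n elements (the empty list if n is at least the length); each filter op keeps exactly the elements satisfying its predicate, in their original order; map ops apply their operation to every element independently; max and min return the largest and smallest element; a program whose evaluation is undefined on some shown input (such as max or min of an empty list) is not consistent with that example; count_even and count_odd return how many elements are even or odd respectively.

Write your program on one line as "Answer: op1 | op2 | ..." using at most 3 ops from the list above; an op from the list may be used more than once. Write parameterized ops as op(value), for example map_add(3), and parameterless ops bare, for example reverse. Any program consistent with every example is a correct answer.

drop(2) | map_mul(3) | min

Check, running the answer program on each example:
  [-1, -9, -18, -37, -14] -> [-18, -37, -14] -> [-54, -111, -42] -> -111
  [-8, 9, 16, 39, -35] -> [16, 39, -35] -> [48, 117, -105] -> -105
  [26, -22, 49, 43, 17, -49] -> [49, 43, 17, -49] -> [147, 129, 51, -147] -> -147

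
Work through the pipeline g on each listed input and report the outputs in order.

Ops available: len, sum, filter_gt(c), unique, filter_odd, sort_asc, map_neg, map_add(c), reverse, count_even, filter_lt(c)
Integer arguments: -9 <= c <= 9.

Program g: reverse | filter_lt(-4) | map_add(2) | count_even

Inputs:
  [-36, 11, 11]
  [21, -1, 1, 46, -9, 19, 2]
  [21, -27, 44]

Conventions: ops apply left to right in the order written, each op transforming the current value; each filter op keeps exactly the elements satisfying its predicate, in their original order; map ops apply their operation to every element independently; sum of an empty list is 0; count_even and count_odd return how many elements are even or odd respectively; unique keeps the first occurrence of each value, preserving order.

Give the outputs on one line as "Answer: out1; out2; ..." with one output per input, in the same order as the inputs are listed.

Execution, op by op:
  [-36, 11, 11] -> [11, 11, -36] -> [-36] -> [-34] -> 1
  [21, -1, 1, 46, -9, 19, 2] -> [2, 19, -9, 46, 1, -1, 21] -> [-9] -> [-7] -> 0
  [21, -27, 44] -> [44, -27, 21] -> [-27] -> [-25] -> 0

1; 0; 0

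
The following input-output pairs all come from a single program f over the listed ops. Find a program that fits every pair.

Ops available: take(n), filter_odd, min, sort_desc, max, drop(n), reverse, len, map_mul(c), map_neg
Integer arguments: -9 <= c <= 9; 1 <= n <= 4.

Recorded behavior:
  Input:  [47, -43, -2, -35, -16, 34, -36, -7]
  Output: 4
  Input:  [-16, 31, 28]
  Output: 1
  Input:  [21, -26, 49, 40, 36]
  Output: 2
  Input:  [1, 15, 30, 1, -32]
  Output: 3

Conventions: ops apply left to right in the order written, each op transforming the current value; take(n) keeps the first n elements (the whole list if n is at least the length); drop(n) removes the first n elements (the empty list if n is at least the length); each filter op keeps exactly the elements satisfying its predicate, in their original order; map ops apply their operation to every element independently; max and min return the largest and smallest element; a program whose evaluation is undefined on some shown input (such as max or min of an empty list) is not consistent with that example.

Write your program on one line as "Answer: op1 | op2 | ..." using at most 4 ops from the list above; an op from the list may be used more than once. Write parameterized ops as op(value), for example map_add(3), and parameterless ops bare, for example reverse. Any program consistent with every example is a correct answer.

reverse | filter_odd | sort_desc | len

Check, running the answer program on each example:
  [47, -43, -2, -35, -16, 34, -36, -7] -> [-7, -36, 34, -16, -35, -2, -43, 47] -> [-7, -35, -43, 47] -> [47, -7, -35, -43] -> 4
  [-16, 31, 28] -> [28, 31, -16] -> [31] -> [31] -> 1
  [21, -26, 49, 40, 36] -> [36, 40, 49, -26, 21] -> [49, 21] -> [49, 21] -> 2
  [1, 15, 30, 1, -32] -> [-32, 1, 30, 15, 1] -> [1, 15, 1] -> [15, 1, 1] -> 3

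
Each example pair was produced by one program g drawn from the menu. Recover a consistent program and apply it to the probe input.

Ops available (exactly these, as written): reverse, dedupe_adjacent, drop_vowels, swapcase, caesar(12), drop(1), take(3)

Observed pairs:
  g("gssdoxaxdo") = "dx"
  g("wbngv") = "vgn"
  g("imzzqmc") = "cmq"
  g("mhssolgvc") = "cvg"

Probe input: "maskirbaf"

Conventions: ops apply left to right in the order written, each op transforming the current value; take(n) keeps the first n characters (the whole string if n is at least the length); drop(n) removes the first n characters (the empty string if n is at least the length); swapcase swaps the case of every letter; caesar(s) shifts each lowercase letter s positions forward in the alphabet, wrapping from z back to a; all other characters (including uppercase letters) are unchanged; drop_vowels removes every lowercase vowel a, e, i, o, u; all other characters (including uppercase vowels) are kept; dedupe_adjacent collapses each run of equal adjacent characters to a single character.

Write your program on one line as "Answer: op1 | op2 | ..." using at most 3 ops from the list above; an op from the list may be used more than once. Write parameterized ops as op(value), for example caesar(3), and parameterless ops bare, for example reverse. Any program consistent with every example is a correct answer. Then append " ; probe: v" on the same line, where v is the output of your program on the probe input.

reverse | take(3) | drop_vowels ; probe: "fb"

Check, running the answer program on each example:
  "gssdoxaxdo" -> "odxaxodssg" -> "odx" -> "dx"
  "wbngv" -> "vgnbw" -> "vgn" -> "vgn"
  "imzzqmc" -> "cmqzzmi" -> "cmq" -> "cmq"
  "mhssolgvc" -> "cvglosshm" -> "cvg" -> "cvg"
  probe: "maskirbaf" -> "fabriksam" -> "fab" -> "fb"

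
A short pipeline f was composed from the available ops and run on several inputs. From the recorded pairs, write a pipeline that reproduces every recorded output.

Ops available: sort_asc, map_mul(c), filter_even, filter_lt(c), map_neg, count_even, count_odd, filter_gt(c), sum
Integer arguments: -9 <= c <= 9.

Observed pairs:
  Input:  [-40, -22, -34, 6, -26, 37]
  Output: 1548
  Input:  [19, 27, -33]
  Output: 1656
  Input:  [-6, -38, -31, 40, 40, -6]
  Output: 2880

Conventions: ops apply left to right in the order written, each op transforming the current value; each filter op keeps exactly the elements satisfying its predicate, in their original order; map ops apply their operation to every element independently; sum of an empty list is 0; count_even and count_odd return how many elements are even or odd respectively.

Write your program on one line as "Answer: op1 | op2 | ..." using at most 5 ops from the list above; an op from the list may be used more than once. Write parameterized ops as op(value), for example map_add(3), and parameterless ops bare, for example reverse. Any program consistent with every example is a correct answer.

map_mul(-6) | filter_lt(2) | map_neg | map_mul(6) | sum

Check, running the answer program on each example:
  [-40, -22, -34, 6, -26, 37] -> [240, 132, 204, -36, 156, -222] -> [-36, -222] -> [36, 222] -> [216, 1332] -> 1548
  [19, 27, -33] -> [-114, -162, 198] -> [-114, -162] -> [114, 162] -> [684, 972] -> 1656
  [-6, -38, -31, 40, 40, -6] -> [36, 228, 186, -240, -240, 36] -> [-240, -240] -> [240, 240] -> [1440, 1440] -> 2880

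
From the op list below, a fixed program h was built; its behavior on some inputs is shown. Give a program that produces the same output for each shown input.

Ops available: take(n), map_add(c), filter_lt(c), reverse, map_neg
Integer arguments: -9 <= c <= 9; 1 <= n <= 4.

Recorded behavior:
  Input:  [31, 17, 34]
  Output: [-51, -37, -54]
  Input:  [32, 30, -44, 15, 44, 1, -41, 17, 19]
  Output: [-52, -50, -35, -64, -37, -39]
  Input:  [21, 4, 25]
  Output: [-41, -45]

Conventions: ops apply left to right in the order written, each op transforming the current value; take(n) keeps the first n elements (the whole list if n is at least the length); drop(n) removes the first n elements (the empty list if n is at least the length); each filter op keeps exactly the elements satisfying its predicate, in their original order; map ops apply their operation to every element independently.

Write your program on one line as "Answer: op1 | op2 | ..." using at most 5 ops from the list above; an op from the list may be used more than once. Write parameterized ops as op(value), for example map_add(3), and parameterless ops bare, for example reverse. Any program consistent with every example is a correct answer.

map_neg | filter_lt(-6) | map_add(-6) | map_add(-5) | map_add(-9)

Check, running the answer program on each example:
  [31, 17, 34] -> [-31, -17, -34] -> [-31, -17, -34] -> [-37, -23, -40] -> [-42, -28, -45] -> [-51, -37, -54]
  [32, 30, -44, 15, 44, 1, -41, 17, 19] -> [-32, -30, 44, -15, -44, -1, 41, -17, -19] -> [-32, -30, -15, -44, -17, -19] -> [-38, -36, -21, -50, -23, -25] -> [-43, -41, -26, -55, -28, -30] -> [-52, -50, -35, -64, -37, -39]
  [21, 4, 25] -> [-21, -4, -25] -> [-21, -25] -> [-27, -31] -> [-32, -36] -> [-41, -45]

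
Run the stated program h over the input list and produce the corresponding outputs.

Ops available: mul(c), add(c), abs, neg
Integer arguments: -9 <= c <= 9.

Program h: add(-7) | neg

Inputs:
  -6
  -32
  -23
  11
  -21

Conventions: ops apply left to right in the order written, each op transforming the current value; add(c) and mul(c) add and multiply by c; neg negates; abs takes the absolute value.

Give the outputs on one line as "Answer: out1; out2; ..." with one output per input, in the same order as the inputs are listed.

Execution, op by op:
  -6 -> -13 -> 13
  -32 -> -39 -> 39
  -23 -> -30 -> 30
  11 -> 4 -> -4
  -21 -> -28 -> 28

13; 39; 30; -4; 28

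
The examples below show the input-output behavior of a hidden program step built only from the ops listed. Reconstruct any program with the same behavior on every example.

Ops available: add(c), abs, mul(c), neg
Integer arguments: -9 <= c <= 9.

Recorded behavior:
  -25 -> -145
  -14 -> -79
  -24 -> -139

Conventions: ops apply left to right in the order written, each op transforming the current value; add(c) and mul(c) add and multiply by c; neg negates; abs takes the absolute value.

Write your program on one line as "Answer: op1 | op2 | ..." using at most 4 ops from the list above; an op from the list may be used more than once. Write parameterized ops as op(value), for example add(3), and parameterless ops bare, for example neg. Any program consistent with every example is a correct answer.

neg | mul(-6) | add(5)

Check, running the answer program on each example:
  -25 -> 25 -> -150 -> -145
  -14 -> 14 -> -84 -> -79
  -24 -> 24 -> -144 -> -139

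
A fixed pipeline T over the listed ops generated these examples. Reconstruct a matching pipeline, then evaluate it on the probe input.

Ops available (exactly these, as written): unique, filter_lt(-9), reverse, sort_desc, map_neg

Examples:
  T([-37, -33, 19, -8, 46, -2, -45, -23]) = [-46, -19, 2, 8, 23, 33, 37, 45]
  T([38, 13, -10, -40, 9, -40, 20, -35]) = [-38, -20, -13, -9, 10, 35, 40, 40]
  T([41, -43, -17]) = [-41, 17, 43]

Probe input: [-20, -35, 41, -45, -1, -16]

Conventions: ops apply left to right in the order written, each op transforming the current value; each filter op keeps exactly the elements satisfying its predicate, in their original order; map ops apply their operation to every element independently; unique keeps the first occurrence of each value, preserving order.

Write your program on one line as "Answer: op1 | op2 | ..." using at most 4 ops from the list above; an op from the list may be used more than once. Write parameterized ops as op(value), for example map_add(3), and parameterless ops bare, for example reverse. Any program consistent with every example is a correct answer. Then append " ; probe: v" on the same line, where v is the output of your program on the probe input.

reverse | sort_desc | map_neg ; probe: [-41, 1, 16, 20, 35, 45]

Check, running the answer program on each example:
  [-37, -33, 19, -8, 46, -2, -45, -23] -> [-23, -45, -2, 46, -8, 19, -33, -37] -> [46, 19, -2, -8, -23, -33, -37, -45] -> [-46, -19, 2, 8, 23, 33, 37, 45]
  [38, 13, -10, -40, 9, -40, 20, -35] -> [-35, 20, -40, 9, -40, -10, 13, 38] -> [38, 20, 13, 9, -10, -35, -40, -40] -> [-38, -20, -13, -9, 10, 35, 40, 40]
  [41, -43, -17] -> [-17, -43, 41] -> [41, -17, -43] -> [-41, 17, 43]
  probe: [-20, -35, 41, -45, -1, -16] -> [-16, -1, -45, 41, -35, -20] -> [41, -1, -16, -20, -35, -45] -> [-41, 1, 16, 20, 35, 45]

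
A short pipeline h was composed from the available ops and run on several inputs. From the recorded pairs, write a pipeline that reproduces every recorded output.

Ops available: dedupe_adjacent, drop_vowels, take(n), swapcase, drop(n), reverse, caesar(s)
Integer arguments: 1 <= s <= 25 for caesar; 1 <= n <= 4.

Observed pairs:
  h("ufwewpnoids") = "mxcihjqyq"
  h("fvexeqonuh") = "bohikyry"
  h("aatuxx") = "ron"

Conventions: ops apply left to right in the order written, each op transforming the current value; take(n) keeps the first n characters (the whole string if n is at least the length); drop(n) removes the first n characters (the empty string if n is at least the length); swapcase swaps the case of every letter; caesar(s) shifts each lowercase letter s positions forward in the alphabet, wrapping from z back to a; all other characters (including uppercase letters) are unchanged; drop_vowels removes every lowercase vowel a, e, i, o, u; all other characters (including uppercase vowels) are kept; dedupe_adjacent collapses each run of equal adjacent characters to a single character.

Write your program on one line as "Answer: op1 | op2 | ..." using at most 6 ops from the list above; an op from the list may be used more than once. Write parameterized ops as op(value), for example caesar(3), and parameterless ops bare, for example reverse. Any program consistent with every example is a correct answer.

drop(1) | dedupe_adjacent | caesar(20) | drop(1) | reverse

Check, running the answer program on each example:
  "ufwewpnoids" -> "fwewpnoids" -> "fwewpnoids" -> "zqyqjhicxm" -> "qyqjhicxm" -> "mxcihjqyq"
  "fvexeqonuh" -> "vexeqonuh" -> "vexeqonuh" -> "pyrykihob" -> "yrykihob" -> "bohikyry"
  "aatuxx" -> "atuxx" -> "atux" -> "unor" -> "nor" -> "ron"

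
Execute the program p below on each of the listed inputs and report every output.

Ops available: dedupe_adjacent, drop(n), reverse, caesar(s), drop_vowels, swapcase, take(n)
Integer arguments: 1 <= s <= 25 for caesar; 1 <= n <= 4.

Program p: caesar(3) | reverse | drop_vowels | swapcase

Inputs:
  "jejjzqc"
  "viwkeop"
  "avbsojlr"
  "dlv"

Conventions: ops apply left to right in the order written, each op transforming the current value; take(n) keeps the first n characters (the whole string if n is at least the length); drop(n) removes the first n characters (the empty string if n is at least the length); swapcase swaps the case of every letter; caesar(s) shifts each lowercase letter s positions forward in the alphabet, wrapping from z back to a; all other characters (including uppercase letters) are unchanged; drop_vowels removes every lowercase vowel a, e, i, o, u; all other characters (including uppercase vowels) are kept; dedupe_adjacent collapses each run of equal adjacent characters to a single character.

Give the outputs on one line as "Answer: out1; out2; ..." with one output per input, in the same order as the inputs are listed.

"FTCMMHM"; "SRHNZLY"; "MRVYD"; "YG"

Execution, op by op:
  "jejjzqc" -> "mhmmctf" -> "ftcmmhm" -> "ftcmmhm" -> "FTCMMHM"
  "viwkeop" -> "ylznhrs" -> "srhnzly" -> "srhnzly" -> "SRHNZLY"
  "avbsojlr" -> "dyevrmou" -> "uomrveyd" -> "mrvyd" -> "MRVYD"
  "dlv" -> "goy" -> "yog" -> "yg" -> "YG"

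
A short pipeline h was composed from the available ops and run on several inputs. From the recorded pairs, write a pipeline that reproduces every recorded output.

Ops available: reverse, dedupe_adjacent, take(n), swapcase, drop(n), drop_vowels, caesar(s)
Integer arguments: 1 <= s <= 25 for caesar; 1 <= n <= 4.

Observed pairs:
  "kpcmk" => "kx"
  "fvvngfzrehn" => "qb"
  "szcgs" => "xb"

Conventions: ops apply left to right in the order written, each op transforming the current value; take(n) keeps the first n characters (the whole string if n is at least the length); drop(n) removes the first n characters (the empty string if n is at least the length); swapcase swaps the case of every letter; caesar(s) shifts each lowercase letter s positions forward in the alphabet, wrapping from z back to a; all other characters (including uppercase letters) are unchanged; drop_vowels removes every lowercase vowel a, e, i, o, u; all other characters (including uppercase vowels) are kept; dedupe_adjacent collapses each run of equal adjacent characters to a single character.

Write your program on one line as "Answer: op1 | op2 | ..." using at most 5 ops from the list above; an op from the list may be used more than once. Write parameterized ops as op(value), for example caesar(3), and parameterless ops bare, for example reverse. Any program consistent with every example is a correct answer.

drop(1) | dedupe_adjacent | caesar(21) | drop_vowels | take(2)

Check, running the answer program on each example:
  "kpcmk" -> "pcmk" -> "pcmk" -> "kxhf" -> "kxhf" -> "kx"
  "fvvngfzrehn" -> "vvngfzrehn" -> "vngfzrehn" -> "qibaumzci" -> "qbmzc" -> "qb"
  "szcgs" -> "zcgs" -> "zcgs" -> "uxbn" -> "xbn" -> "xb"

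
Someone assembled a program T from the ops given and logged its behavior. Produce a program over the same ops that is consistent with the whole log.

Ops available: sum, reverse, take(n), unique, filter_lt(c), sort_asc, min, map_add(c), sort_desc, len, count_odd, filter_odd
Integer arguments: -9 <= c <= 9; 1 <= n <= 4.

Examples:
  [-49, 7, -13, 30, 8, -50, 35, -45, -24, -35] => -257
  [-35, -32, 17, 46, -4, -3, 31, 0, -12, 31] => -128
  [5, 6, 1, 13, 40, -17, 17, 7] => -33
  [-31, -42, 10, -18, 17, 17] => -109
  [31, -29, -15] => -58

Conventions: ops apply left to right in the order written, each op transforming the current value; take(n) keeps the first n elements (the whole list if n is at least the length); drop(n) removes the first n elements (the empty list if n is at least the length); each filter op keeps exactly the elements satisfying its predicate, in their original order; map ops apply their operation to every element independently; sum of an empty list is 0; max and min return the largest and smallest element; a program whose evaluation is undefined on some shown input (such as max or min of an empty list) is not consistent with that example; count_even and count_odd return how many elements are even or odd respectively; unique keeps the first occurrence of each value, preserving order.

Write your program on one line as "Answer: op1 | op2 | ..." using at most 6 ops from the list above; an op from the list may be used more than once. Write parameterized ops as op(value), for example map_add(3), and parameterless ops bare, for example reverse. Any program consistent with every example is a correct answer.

sort_desc | map_add(-7) | unique | filter_lt(4) | sum

Check, running the answer program on each example:
  [-49, 7, -13, 30, 8, -50, 35, -45, -24, -35] -> [35, 30, 8, 7, -13, -24, -35, -45, -49, -50] -> [28, 23, 1, 0, -20, -31, -42, -52, -56, -57] -> [28, 23, 1, 0, -20, -31, -42, -52, -56, -57] -> [1, 0, -20, -31, -42, -52, -56, -57] -> -257
  [-35, -32, 17, 46, -4, -3, 31, 0, -12, 31] -> [46, 31, 31, 17, 0, -3, -4, -12, -32, -35] -> [39, 24, 24, 10, -7, -10, -11, -19, -39, -42] -> [39, 24, 10, -7, -10, -11, -19, -39, -42] -> [-7, -10, -11, -19, -39, -42] -> -128
  [5, 6, 1, 13, 40, -17, 17, 7] -> [40, 17, 13, 7, 6, 5, 1, -17] -> [33, 10, 6, 0, -1, -2, -6, -24] -> [33, 10, 6, 0, -1, -2, -6, -24] -> [0, -1, -2, -6, -24] -> -33
  [-31, -42, 10, -18, 17, 17] -> [17, 17, 10, -18, -31, -42] -> [10, 10, 3, -25, -38, -49] -> [10, 3, -25, -38, -49] -> [3, -25, -38, -49] -> -109
  [31, -29, -15] -> [31, -15, -29] -> [24, -22, -36] -> [24, -22, -36] -> [-22, -36] -> -58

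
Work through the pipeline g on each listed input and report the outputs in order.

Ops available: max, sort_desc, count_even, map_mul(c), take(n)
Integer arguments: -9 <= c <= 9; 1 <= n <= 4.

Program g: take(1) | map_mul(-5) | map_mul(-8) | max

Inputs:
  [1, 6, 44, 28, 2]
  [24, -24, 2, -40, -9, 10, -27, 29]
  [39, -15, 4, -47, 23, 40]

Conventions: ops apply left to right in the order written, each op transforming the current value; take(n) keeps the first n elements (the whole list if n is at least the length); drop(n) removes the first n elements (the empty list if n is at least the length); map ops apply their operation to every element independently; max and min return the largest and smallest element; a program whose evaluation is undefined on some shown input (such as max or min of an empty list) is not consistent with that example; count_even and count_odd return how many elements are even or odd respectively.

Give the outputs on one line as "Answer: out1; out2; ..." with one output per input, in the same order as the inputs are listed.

Execution, op by op:
  [1, 6, 44, 28, 2] -> [1] -> [-5] -> [40] -> 40
  [24, -24, 2, -40, -9, 10, -27, 29] -> [24] -> [-120] -> [960] -> 960
  [39, -15, 4, -47, 23, 40] -> [39] -> [-195] -> [1560] -> 1560

40; 960; 1560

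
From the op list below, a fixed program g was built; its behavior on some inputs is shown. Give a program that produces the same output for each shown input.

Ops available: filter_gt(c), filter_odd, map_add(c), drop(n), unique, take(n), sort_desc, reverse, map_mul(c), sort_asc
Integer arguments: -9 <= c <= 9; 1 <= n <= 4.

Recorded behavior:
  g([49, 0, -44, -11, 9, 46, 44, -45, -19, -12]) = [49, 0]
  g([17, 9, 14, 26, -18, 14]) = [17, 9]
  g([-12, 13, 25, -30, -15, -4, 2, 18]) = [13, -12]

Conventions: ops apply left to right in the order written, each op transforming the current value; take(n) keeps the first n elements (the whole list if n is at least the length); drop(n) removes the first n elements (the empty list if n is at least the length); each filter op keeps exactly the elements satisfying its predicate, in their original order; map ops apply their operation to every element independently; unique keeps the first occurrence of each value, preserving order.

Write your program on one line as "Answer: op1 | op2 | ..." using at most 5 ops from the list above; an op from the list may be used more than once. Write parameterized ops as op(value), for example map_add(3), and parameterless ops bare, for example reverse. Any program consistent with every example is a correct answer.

map_add(8) | take(2) | sort_asc | map_add(-8) | sort_desc

Check, running the answer program on each example:
  [49, 0, -44, -11, 9, 46, 44, -45, -19, -12] -> [57, 8, -36, -3, 17, 54, 52, -37, -11, -4] -> [57, 8] -> [8, 57] -> [0, 49] -> [49, 0]
  [17, 9, 14, 26, -18, 14] -> [25, 17, 22, 34, -10, 22] -> [25, 17] -> [17, 25] -> [9, 17] -> [17, 9]
  [-12, 13, 25, -30, -15, -4, 2, 18] -> [-4, 21, 33, -22, -7, 4, 10, 26] -> [-4, 21] -> [-4, 21] -> [-12, 13] -> [13, -12]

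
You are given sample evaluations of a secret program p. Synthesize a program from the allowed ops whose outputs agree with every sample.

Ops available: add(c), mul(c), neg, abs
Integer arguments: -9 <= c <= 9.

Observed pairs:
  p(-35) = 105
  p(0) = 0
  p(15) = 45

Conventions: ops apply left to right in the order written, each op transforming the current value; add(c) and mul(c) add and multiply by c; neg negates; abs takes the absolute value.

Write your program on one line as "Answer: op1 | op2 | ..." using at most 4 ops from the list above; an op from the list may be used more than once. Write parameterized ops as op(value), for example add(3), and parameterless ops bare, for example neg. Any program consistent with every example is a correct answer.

mul(-1) | abs | neg | mul(-3)

Check, running the answer program on each example:
  -35 -> 35 -> 35 -> -35 -> 105
  0 -> 0 -> 0 -> 0 -> 0
  15 -> -15 -> 15 -> -15 -> 45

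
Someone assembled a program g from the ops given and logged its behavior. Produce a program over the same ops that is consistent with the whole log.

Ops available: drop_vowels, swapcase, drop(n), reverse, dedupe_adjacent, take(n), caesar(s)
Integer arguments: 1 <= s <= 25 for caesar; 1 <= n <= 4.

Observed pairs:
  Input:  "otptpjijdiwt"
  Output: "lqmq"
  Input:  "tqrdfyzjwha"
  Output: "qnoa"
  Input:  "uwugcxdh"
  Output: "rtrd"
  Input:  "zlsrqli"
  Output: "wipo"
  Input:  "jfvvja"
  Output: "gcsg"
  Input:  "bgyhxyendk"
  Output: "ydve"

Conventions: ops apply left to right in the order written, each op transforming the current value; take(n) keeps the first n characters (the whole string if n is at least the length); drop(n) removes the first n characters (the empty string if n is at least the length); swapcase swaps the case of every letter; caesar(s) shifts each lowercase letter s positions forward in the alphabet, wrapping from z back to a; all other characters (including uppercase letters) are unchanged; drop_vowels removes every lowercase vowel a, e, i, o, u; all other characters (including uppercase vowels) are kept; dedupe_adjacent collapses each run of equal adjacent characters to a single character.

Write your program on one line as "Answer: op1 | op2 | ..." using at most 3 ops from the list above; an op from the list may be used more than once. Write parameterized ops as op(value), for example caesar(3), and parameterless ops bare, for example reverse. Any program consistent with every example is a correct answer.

dedupe_adjacent | take(4) | caesar(23)

Check, running the answer program on each example:
  "otptpjijdiwt" -> "otptpjijdiwt" -> "otpt" -> "lqmq"
  "tqrdfyzjwha" -> "tqrdfyzjwha" -> "tqrd" -> "qnoa"
  "uwugcxdh" -> "uwugcxdh" -> "uwug" -> "rtrd"
  "zlsrqli" -> "zlsrqli" -> "zlsr" -> "wipo"
  "jfvvja" -> "jfvja" -> "jfvj" -> "gcsg"
  "bgyhxyendk" -> "bgyhxyendk" -> "bgyh" -> "ydve"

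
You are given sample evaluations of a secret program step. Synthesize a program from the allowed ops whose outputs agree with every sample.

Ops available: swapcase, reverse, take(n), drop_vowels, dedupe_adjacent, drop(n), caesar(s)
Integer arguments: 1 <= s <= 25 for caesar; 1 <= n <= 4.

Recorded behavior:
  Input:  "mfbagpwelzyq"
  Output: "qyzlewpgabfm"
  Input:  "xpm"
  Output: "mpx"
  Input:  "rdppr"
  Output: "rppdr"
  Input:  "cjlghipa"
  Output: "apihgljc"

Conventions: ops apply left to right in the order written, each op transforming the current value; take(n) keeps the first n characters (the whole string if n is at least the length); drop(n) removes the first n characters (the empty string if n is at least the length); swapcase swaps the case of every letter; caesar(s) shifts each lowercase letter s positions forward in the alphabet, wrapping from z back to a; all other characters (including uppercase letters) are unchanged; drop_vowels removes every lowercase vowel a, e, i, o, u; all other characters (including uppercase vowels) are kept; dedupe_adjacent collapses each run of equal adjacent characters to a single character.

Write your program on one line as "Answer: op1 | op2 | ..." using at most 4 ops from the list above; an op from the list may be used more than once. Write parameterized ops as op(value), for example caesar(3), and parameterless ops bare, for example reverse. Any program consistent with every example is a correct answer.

swapcase | reverse | swapcase

Check, running the answer program on each example:
  "mfbagpwelzyq" -> "MFBAGPWELZYQ" -> "QYZLEWPGABFM" -> "qyzlewpgabfm"
  "xpm" -> "XPM" -> "MPX" -> "mpx"
  "rdppr" -> "RDPPR" -> "RPPDR" -> "rppdr"
  "cjlghipa" -> "CJLGHIPA" -> "APIHGLJC" -> "apihgljc"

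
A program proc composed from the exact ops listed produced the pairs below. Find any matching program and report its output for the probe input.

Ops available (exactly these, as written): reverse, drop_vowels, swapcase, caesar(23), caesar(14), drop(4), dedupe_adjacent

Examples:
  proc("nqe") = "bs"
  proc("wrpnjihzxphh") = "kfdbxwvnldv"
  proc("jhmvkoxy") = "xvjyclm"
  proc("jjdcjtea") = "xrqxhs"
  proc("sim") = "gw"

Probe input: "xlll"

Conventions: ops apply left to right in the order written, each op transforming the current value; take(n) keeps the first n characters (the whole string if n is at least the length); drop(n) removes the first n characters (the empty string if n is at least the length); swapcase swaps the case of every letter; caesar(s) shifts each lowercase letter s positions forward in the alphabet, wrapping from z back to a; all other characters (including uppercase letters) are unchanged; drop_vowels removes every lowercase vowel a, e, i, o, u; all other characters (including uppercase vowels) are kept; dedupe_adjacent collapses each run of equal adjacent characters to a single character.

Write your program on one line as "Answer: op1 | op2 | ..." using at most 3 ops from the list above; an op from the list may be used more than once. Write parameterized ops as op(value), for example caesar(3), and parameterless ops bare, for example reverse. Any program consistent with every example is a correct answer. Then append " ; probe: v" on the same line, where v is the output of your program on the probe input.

dedupe_adjacent | caesar(14) | drop_vowels ; probe: "lz"

Check, running the answer program on each example:
  "nqe" -> "nqe" -> "bes" -> "bs"
  "wrpnjihzxphh" -> "wrpnjihzxph" -> "kfdbxwvnldv" -> "kfdbxwvnldv"
  "jhmvkoxy" -> "jhmvkoxy" -> "xvajyclm" -> "xvjyclm"
  "jjdcjtea" -> "jdcjtea" -> "xrqxhso" -> "xrqxhs"
  "sim" -> "sim" -> "gwa" -> "gw"
  probe: "xlll" -> "xl" -> "lz" -> "lz"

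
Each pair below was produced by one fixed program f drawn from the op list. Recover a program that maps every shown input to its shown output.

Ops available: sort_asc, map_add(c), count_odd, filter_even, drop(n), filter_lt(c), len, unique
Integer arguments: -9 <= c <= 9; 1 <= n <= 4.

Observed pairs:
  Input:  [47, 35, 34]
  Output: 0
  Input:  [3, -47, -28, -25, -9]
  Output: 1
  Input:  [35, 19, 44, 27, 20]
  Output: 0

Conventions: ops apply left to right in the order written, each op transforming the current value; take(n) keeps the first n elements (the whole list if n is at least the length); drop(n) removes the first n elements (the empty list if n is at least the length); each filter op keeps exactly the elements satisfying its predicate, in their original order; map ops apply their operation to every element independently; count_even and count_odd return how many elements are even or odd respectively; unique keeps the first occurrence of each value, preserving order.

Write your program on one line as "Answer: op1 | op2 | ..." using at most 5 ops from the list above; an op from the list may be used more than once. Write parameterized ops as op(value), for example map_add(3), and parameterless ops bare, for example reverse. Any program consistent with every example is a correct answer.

filter_lt(-5) | filter_even | map_add(-8) | len

Check, running the answer program on each example:
  [47, 35, 34] -> [] -> [] -> [] -> 0
  [3, -47, -28, -25, -9] -> [-47, -28, -25, -9] -> [-28] -> [-36] -> 1
  [35, 19, 44, 27, 20] -> [] -> [] -> [] -> 0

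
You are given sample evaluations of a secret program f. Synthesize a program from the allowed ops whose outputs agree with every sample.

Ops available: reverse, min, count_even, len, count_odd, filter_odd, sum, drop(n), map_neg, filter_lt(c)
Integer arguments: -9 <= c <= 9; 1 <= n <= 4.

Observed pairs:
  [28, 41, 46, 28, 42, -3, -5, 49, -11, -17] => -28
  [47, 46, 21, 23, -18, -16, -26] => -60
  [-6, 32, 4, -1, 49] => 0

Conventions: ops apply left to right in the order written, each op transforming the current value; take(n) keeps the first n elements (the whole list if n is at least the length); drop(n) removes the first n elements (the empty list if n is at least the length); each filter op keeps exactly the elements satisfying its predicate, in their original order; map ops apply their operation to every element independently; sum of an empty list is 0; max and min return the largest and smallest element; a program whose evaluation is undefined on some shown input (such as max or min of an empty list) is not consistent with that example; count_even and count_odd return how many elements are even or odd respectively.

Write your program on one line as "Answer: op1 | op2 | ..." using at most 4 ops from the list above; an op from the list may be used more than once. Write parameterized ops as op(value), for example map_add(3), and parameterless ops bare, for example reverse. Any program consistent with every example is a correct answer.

filter_lt(-8) | reverse | sum

Check, running the answer program on each example:
  [28, 41, 46, 28, 42, -3, -5, 49, -11, -17] -> [-11, -17] -> [-17, -11] -> -28
  [47, 46, 21, 23, -18, -16, -26] -> [-18, -16, -26] -> [-26, -16, -18] -> -60
  [-6, 32, 4, -1, 49] -> [] -> [] -> 0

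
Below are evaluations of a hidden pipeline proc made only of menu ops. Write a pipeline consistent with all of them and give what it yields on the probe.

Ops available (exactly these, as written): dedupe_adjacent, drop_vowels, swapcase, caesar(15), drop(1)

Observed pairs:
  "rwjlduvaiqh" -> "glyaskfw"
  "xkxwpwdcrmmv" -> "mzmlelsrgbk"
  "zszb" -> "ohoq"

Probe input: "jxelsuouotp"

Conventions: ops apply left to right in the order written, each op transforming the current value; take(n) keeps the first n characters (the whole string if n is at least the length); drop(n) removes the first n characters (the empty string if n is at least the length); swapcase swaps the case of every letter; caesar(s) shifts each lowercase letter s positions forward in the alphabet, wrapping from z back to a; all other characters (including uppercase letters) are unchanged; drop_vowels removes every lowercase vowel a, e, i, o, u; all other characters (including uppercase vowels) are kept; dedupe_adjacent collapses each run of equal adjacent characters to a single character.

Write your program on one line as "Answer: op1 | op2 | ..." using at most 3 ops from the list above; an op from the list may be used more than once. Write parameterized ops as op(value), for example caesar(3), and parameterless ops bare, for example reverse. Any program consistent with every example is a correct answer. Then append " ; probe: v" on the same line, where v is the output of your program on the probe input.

dedupe_adjacent | drop_vowels | caesar(15) ; probe: "ymahie"

Check, running the answer program on each example:
  "rwjlduvaiqh" -> "rwjlduvaiqh" -> "rwjldvqh" -> "glyaskfw"
  "xkxwpwdcrmmv" -> "xkxwpwdcrmv" -> "xkxwpwdcrmv" -> "mzmlelsrgbk"
  "zszb" -> "zszb" -> "zszb" -> "ohoq"
  probe: "jxelsuouotp" -> "jxelsuouotp" -> "jxlstp" -> "ymahie"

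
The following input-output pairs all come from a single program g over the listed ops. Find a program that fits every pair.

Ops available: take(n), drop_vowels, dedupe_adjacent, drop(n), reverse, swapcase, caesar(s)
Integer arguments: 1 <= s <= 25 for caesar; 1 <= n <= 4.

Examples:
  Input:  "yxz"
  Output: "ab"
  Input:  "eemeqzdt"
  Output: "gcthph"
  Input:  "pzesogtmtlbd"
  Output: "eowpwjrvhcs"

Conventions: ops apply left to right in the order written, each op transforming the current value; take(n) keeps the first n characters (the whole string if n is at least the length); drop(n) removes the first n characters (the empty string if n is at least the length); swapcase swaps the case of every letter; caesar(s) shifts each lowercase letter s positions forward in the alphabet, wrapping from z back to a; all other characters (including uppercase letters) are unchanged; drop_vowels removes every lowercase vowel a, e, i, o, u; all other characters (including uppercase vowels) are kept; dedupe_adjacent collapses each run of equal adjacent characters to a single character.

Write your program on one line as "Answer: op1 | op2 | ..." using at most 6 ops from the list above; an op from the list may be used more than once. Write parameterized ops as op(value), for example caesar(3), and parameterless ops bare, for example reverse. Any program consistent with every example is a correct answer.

caesar(8) | caesar(21) | reverse | drop(1) | dedupe_adjacent

Check, running the answer program on each example:
  "yxz" -> "gfh" -> "bac" -> "cab" -> "ab" -> "ab"
  "eemeqzdt" -> "mmumyhlb" -> "hhphtcgw" -> "wgcthphh" -> "gcthphh" -> "gcthph"
  "pzesogtmtlbd" -> "xhmawobubtjl" -> "schvrjwpwoeg" -> "geowpwjrvhcs" -> "eowpwjrvhcs" -> "eowpwjrvhcs"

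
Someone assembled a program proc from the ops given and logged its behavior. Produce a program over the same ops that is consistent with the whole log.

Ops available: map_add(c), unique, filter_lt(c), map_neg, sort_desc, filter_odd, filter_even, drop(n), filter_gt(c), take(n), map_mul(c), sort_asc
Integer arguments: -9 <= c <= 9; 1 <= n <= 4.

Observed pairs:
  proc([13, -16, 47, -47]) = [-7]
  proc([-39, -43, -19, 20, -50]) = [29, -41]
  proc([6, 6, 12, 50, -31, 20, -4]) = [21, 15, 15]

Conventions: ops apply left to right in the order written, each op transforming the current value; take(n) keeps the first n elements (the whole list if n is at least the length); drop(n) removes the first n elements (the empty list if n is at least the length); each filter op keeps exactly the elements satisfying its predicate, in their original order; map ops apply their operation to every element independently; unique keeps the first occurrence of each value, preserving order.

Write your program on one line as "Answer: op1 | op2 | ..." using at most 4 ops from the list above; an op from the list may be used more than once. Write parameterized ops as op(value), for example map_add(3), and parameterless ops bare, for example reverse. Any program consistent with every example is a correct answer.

map_add(9) | filter_odd | take(3) | sort_desc

Check, running the answer program on each example:
  [13, -16, 47, -47] -> [22, -7, 56, -38] -> [-7] -> [-7] -> [-7]
  [-39, -43, -19, 20, -50] -> [-30, -34, -10, 29, -41] -> [29, -41] -> [29, -41] -> [29, -41]
  [6, 6, 12, 50, -31, 20, -4] -> [15, 15, 21, 59, -22, 29, 5] -> [15, 15, 21, 59, 29, 5] -> [15, 15, 21] -> [21, 15, 15]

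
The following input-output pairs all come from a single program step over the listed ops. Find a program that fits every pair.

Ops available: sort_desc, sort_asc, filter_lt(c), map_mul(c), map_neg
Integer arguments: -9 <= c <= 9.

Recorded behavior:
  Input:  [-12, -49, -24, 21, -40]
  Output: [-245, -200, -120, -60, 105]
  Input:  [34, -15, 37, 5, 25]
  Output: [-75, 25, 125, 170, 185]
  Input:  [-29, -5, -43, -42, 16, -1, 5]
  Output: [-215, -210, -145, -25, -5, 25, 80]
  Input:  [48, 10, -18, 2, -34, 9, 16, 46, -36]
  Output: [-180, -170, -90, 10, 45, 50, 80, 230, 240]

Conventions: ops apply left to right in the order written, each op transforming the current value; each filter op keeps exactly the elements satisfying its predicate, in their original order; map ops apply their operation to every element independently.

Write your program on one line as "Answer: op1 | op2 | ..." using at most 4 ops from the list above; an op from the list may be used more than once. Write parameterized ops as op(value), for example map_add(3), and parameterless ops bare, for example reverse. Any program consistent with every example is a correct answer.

sort_desc | sort_asc | map_mul(5)

Check, running the answer program on each example:
  [-12, -49, -24, 21, -40] -> [21, -12, -24, -40, -49] -> [-49, -40, -24, -12, 21] -> [-245, -200, -120, -60, 105]
  [34, -15, 37, 5, 25] -> [37, 34, 25, 5, -15] -> [-15, 5, 25, 34, 37] -> [-75, 25, 125, 170, 185]
  [-29, -5, -43, -42, 16, -1, 5] -> [16, 5, -1, -5, -29, -42, -43] -> [-43, -42, -29, -5, -1, 5, 16] -> [-215, -210, -145, -25, -5, 25, 80]
  [48, 10, -18, 2, -34, 9, 16, 46, -36] -> [48, 46, 16, 10, 9, 2, -18, -34, -36] -> [-36, -34, -18, 2, 9, 10, 16, 46, 48] -> [-180, -170, -90, 10, 45, 50, 80, 230, 240]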